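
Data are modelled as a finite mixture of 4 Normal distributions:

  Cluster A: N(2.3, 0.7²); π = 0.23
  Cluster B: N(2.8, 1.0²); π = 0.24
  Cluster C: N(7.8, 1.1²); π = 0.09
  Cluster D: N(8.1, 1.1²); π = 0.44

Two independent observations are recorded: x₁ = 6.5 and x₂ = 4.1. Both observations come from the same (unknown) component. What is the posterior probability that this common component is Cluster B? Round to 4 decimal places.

0.2685

By Bayes' theorem, P(k | x) = π_k f_k(x) / Σ_j π_j f_j(x).
Since both observations come from the same component, the likelihood for component k is f_k(x₁)·f_k(x₂).
  L_A = [8.67983e-09] × [0.0208921] = 1.8134e-10
  L_B = [0.00042478] × [0.171369] = 7.2794e-05
  L_C = [0.180397] × [0.00126678] = 0.000228524
  L_D = [0.125921] × [0.000487696] = 6.14112e-05
Weight by the priors:
  π_A·L_A = 0.23 × 1.8134e-10 = 4.17081e-11
  π_B·L_B = 0.24 × 7.2794e-05 = 1.74706e-05
  π_C·L_C = 0.09 × 0.000228524 = 2.05672e-05
  π_D·L_D = 0.44 × 6.14112e-05 = 2.70209e-05
Denominator: 4.17081e-11 + 1.74706e-05 + 2.05672e-05 + 2.70209e-05 = 6.50587e-05
P(Cluster B | x) = 1.74706e-05 / 6.50587e-05 ≈ 0.2685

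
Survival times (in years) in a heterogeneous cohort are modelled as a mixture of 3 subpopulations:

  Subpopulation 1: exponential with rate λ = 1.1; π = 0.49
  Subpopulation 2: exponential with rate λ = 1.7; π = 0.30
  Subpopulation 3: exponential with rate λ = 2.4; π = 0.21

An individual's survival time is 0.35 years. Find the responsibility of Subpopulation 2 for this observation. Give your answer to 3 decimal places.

Apply Bayes' rule: the posterior for each component is proportional to its prior times its likelihood at x.
Exponential densities:
  f_1 = 1.1·e^(−1.1·0.35) = 1.1·e^(−0.3850) = 0.748496
  f_2 = 1.7·e^(−1.7·0.35) = 1.7·e^(−0.5950) = 0.937656
  f_3 = 2.4·e^(−2.4·0.35) = 2.4·e^(−0.8400) = 1.03611
Weight by the priors:
  w_1·f_1 = 0.49 × 0.748496 = 0.366763
  w_2·f_2 = 0.30 × 0.937656 = 0.281297
  w_3·f_3 = 0.21 × 1.03611 = 0.217582
Normaliser: 0.366763 + 0.281297 + 0.217582 = 0.865642
Responsibility of Subpopulation 2: 0.281297 / 0.865642 ≈ 0.325

0.325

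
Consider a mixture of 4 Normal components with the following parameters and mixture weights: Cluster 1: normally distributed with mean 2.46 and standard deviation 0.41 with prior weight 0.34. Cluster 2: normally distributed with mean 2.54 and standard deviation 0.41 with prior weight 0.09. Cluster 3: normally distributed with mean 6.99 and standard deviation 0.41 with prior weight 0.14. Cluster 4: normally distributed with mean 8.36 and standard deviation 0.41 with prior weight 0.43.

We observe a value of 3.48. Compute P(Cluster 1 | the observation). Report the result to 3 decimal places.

The responsibility of component k is π_k f_k(x) divided by Σ_j π_j f_j(x).
Evaluate each component's likelihood at the observed value:
  f_1 = (1/(0.41·√(2π)))·exp(−(3.48−2.46)²/(2·0.41²)) = 0.973030·exp(-3.09459) = 0.0440722
  f_2 = (1/(0.41·√(2π)))·exp(−(3.48−2.54)²/(2·0.41²)) = 0.973030·exp(-2.62820) = 0.070261
  f_3 = (1/(0.41·√(2π)))·exp(−(3.48−6.99)²/(2·0.41²)) = 0.973030·exp(-36.64515) = 1.18397e-16
  f_4 = (1/(0.41·√(2π)))·exp(−(3.48−8.36)²/(2·0.41²)) = 0.973030·exp(-70.83403) = 1.67996e-31
Weight by the priors:
  π_1·f_1 = 0.34 × 0.0440722 = 0.0149845
  π_2·f_2 = 0.09 × 0.070261 = 0.00632349
  π_3·f_3 = 0.14 × 1.18397e-16 = 1.65755e-17
  π_4·f_4 = 0.43 × 1.67996e-31 = 7.22383e-32
Evidence: 0.0149845 + 0.00632349 + 1.65755e-17 + 7.22383e-32 = 0.021308
P(Cluster 1 | 3.48) = 0.0149845 / 0.021308 ≈ 0.703

0.703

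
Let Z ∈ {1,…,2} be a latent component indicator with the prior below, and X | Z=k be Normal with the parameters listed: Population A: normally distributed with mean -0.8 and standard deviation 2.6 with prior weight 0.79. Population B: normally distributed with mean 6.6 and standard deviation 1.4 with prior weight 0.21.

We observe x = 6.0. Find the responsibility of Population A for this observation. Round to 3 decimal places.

0.068

Posterior ∝ prior × likelihood, so P(k | x) ∝ P(Z=k) f_k(x); normalise over all components.
Component likelihoods at x = 6.0:
  p_A = 0.00501878
  p_B = 0.259955
Weight by the priors:
  P(Z=A)·p_A = 0.79 × 0.00501878 = 0.00396484
  P(Z=B)·p_B = 0.21 × 0.259955 = 0.0545905
Normaliser: 0.00396484 + 0.0545905 = 0.0585553
P(Population A | 6.0) = 0.00396484 / 0.0585553 ≈ 0.068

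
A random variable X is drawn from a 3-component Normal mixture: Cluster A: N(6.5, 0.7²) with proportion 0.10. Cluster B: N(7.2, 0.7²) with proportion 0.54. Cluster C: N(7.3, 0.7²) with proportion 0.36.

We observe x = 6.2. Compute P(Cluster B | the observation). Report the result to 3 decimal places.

Apply Bayes' rule: the posterior for each component is proportional to its prior times its likelihood at x.
Component likelihoods at x = 6.2:
  p_A = (1/(0.7·√(2π)))·exp(−(6.2−6.5)²/(2·0.7²)) = 0.569918·exp(-0.09184) = 0.51991
  p_B = (1/(0.7·√(2π)))·exp(−(6.2−7.2)²/(2·0.7²)) = 0.569918·exp(-1.02041) = 0.205426
  p_C = (1/(0.7·√(2π)))·exp(−(6.2−7.3)²/(2·0.7²)) = 0.569918·exp(-1.23469) = 0.165803
Weight by the priors:
  P(Z=A)·p_A = 0.10 × 0.51991 = 0.051991
  P(Z=B)·p_B = 0.54 × 0.205426 = 0.11093
  P(Z=C)·p_C = 0.36 × 0.165803 = 0.0596889
Marginal: 0.051991 + 0.11093 + 0.0596889 = 0.22261
P(Cluster B | x) = 0.11093 / 0.22261 ≈ 0.498

0.498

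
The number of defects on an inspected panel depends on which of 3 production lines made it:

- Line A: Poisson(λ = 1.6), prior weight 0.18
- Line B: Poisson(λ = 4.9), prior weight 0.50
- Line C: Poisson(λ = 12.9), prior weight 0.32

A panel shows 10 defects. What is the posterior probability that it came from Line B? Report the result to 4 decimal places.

By Bayes' theorem, P(k | x) = w_k f_k(x) / Σ_j w_j f_j(x).
Evaluate each component's likelihood at the observed value:
  f_A = 6.11738e-06
  f_B = 0.016374
  f_C = 0.0878487
Unnormalised posteriors:
  w_A·f_A = 0.18 × 6.11738e-06 = 1.10113e-06
  w_B·f_B = 0.50 × 0.016374 = 0.008187
  w_C·f_C = 0.32 × 0.0878487 = 0.0281116
Marginal: 1.10113e-06 + 0.008187 + 0.0281116 = 0.0362997
P(Line B | the observation) ≈ 0.2255

0.2255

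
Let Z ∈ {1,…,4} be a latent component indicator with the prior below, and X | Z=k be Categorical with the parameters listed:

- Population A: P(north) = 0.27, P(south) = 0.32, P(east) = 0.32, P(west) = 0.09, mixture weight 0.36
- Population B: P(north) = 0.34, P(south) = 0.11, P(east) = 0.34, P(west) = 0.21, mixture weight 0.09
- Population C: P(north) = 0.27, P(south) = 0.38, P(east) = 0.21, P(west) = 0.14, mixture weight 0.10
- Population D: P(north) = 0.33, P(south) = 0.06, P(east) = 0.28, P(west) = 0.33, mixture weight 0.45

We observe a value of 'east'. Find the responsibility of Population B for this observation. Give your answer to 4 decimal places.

The responsibility of component k is π_k f_k(x) divided by Σ_j π_j f_j(x).
Categorical probabilities:
  f_A = P(east | comp) = 0.32
  f_B = P(east | comp) = 0.34
  f_C = P(east | comp) = 0.21
  f_D = P(east | comp) = 0.28
Prior × likelihood for each component:
  π_A·f_A = 0.36 × 0.32 = 0.1152
  π_B·f_B = 0.09 × 0.34 = 0.0306
  π_C·f_C = 0.10 × 0.21 = 0.021
  π_D·f_D = 0.45 × 0.28 = 0.126
Normaliser: 0.1152 + 0.0306 + 0.021 + 0.126 = 0.2928
So the posterior for Population B is 0.0306 / 0.2928 ≈ 0.1045.

0.1045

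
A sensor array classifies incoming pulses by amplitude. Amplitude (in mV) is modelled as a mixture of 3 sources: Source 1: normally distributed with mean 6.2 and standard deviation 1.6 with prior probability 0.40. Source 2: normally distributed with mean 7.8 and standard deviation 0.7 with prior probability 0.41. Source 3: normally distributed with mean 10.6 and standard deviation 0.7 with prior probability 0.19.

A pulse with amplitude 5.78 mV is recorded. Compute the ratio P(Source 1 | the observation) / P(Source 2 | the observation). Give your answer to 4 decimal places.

Only the two components matter; the odds are (P(Z=i) f_i(x)) / (P(Z=j) f_j(x)).
Evaluate each component's likelihood at the observed value:
  p_1 = 0.240895
  p_2 = 0.00886241
  p_3 = 2.88534e-11
Odds = (0.40/0.41) × (0.240895/0.00886241) = 0.97561 × 27.1816 ≈ 26.5187

26.5187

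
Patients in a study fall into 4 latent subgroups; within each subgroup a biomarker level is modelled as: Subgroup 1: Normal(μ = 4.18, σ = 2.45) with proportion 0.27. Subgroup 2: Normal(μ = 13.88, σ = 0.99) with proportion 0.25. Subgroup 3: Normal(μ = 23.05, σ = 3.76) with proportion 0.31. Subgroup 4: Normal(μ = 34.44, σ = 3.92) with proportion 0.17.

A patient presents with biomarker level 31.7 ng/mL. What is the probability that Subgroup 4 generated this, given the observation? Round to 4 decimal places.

The responsibility of component k is π_k f_k(x) divided by Σ_j π_j f_j(x).
Normal densities:
  L_1 = (1/(2.45·√(2π)))·exp(−(31.7−4.18)²/(2·2.45²)) = 0.162834·exp(-63.08625) = 6.51231e-29
  L_2 = (1/(0.99·√(2π)))·exp(−(31.7−13.88)²/(2·0.99²)) = 0.402972·exp(-162.00000) = 1.77651e-71
  L_3 = (1/(3.76·√(2π)))·exp(−(31.7−23.05)²/(2·3.76²)) = 0.106102·exp(-2.64622) = 0.00752457
  L_4 = (1/(3.92·√(2π)))·exp(−(31.7−34.44)²/(2·3.92²)) = 0.101771·exp(-0.24429) = 0.0797135
Weight by the priors:
  π_1·L_1 = 0.27 × 6.51231e-29 = 1.75832e-29
  π_2·L_2 = 0.25 × 1.77651e-71 = 4.44129e-72
  π_3·L_3 = 0.31 × 0.00752457 = 0.00233262
  π_4·L_4 = 0.17 × 0.0797135 = 0.0135513
Normaliser: 1.75832e-29 + 4.44129e-72 + 0.00233262 + 0.0135513 = 0.0158839
Responsibility of Subgroup 4: 0.0135513 / 0.0158839 ≈ 0.8531

0.8531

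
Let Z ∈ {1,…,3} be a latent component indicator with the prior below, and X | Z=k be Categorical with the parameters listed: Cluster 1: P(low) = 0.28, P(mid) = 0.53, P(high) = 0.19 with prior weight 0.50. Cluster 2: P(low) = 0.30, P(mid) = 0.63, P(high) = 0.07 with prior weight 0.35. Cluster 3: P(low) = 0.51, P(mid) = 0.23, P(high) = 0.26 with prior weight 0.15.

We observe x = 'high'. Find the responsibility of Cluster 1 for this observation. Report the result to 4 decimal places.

By Bayes' theorem, P(k | x) = π_k f_k(x) / Σ_j π_j f_j(x).
Evaluate each component's likelihood at the observed value:
  f_1 = P(high | comp) = 0.19
  f_2 = P(high | comp) = 0.07
  f_3 = P(high | comp) = 0.26
Prior × likelihood for each component:
  π_1·f_1 = 0.50 × 0.19 = 0.095
  π_2·f_2 = 0.35 × 0.07 = 0.0245
  π_3·f_3 = 0.15 × 0.26 = 0.039
Marginal: 0.095 + 0.0245 + 0.039 = 0.1585
Responsibility of Cluster 1: 0.095 / 0.1585 ≈ 0.5994

0.5994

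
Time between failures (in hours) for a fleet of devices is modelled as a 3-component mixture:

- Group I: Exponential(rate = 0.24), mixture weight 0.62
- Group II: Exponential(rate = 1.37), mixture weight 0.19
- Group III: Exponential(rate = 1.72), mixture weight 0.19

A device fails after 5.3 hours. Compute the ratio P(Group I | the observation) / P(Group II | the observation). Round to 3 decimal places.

Only the two components matter; the odds are (π_i f_i(x)) / (π_j f_j(x)).
Component likelihoods at x = 5.3 hours:
  L_I = 0.24·e^(−0.24·5.3) = 0.24·e^(−1.2720) = 0.0672649
  L_II = 1.37·e^(−1.37·5.3) = 1.37·e^(−7.2610) = 0.000962295
  L_III = 1.72·e^(−1.72·5.3) = 1.72·e^(−9.1160) = 0.000189017
Odds = (0.62/0.19) × (0.0672649/0.000962295) = 3.26316 × 69.9005 ≈ 228.096

228.096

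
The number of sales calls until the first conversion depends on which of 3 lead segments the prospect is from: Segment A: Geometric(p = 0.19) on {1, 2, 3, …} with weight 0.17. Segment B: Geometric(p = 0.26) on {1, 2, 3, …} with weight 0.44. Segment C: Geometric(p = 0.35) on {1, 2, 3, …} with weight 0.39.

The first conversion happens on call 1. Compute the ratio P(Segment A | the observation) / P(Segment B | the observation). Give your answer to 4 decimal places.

Posterior odds = (P(Z=i) f_i(x)) / (P(Z=j) f_j(x)); the normalising sum cancels.
Component likelihoods at x = 1:
  f_A = 0.19
  f_B = 0.26
  f_C = 0.35
0.0323 / 0.1144 ≈ 0.2823

0.2823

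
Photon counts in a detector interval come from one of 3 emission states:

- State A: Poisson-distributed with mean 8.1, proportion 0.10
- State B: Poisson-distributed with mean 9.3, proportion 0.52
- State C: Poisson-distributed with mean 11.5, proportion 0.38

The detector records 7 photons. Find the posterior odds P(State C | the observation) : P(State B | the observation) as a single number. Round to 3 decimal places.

Posterior odds = (w_i f_i(x)) / (w_j f_j(x)); the normalising sum cancels.
Poisson probabilities:
  L_A = e^(−8.1)·8.1^7/7! = 0.137778
  L_B = e^(−9.3)·9.3^7/7! = 0.109147
  L_C = e^(−11.5)·11.5^7/7! = 0.0534648
Odds = (0.38/0.52) × (0.0534648/0.109147) = 0.730769 × 0.489842 ≈ 0.358

0.358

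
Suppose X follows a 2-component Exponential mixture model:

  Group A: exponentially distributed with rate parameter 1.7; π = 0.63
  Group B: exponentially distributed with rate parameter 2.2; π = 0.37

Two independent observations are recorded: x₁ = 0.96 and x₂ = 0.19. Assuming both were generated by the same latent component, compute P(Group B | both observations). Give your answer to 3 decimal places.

Posterior ∝ prior × likelihood, so P(k | x) ∝ P(Z=k) f_k(x); normalise over all components.
Since both observations come from the same component, the likelihood for component k is f_k(x₁)·f_k(x₂).
  p_A = [1.7·e^(−1.7·0.96) = 1.7·e^(−1.6320) = 0.332415] × [1.23076] = 0.409121
  p_B = [2.2·e^(−2.2·0.96) = 2.2·e^(−2.1120) = 0.266191] × [1.4484] = 0.38555
Prior × likelihood for each component:
  P(Z=A)·p_A = 0.63 × 0.409121 = 0.257746
  P(Z=B)·p_B = 0.37 × 0.38555 = 0.142653
Sum: 0.257746 + 0.142653 = 0.4004
Responsibility of Group B: 0.142653 / 0.4004 ≈ 0.356

0.356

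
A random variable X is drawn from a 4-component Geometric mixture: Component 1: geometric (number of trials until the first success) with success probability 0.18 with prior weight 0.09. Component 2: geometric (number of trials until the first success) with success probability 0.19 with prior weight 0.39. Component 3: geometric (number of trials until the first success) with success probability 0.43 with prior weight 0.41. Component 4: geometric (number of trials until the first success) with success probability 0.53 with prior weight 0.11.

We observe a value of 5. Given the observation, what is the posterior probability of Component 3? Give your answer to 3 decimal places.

Posterior ∝ prior × likelihood, so P(k | x) ∝ π_k f_k(x); normalise over all components.
Component likelihoods at x = 5:
  p_1 = 0.18·(1−0.18)^4 = 0.18·0.452122 = 0.0813819
  p_2 = 0.19·(1−0.19)^4 = 0.19·0.430467 = 0.0817888
  p_3 = 0.43·(1−0.43)^4 = 0.43·0.10556 = 0.0453908
  p_4 = 0.53·(1−0.53)^4 = 0.53·0.0487968 = 0.0258623
Unnormalised posteriors:
  π_1·p_1 = 0.09 × 0.0813819 = 0.00732437
  π_2·p_2 = 0.39 × 0.0817888 = 0.0318976
  π_3·p_3 = 0.41 × 0.0453908 = 0.0186102
  π_4·p_4 = 0.11 × 0.0258623 = 0.00284485
Evidence: 0.00732437 + 0.0318976 + 0.0186102 + 0.00284485 = 0.0606771
Responsibility of Component 3: 0.0186102 / 0.0606771 ≈ 0.307

0.307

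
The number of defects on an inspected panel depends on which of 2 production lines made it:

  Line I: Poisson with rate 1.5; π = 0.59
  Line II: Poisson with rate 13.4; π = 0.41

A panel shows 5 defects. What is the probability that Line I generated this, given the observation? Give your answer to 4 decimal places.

0.7884

Apply Bayes' rule: the posterior for each component is proportional to its prior times its likelihood at x.
Component likelihoods at x = 5 defects:
  f_I = e^(−1.5)·1.5^5/5! = 0.01412
  f_II = e^(−13.4)·13.4^5/5! = 0.00545502
Weight by the priors:
  π_I·f_I = 0.59 × 0.01412 = 0.00833077
  π_II·f_II = 0.41 × 0.00545502 = 0.00223656
Sum: 0.00833077 + 0.00223656 = 0.0105673
P(Line I | x) ≈ 0.7884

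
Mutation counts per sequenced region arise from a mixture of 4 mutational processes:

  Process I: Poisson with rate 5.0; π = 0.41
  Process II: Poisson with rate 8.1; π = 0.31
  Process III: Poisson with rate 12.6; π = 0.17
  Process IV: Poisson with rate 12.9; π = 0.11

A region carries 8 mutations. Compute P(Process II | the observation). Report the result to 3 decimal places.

P(component k | x) = π_k·f_k(x) / marginal(x), where marginal(x) = Σ_j π_j·f_j(x).
Evaluate each component's likelihood at the observed value:
  f_I = 0.065278
  f_II = 0.1395
  f_III = 0.0531292
  f_IV = 0.0475115
Unnormalised posteriors:
  π_I·f_I = 0.41 × 0.065278 = 0.026764
  π_II·f_II = 0.31 × 0.1395 = 0.043245
  π_III·f_III = 0.17 × 0.0531292 = 0.00903197
  π_IV·f_IV = 0.11 × 0.0475115 = 0.00522626
Evidence: 0.026764 + 0.043245 + 0.00903197 + 0.00522626 = 0.0842672
So the posterior for Process II is 0.043245 / 0.0842672 ≈ 0.513.

0.513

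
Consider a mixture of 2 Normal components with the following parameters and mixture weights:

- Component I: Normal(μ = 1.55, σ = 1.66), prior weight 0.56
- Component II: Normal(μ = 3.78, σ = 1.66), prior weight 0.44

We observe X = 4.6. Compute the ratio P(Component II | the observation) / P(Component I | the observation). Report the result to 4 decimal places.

3.7613

The posterior odds equal the prior odds times the likelihood ratio: (w_i/w_j)·(f_i(x)/f_j(x)).
Component likelihoods at x = 4.6:
  f_I = 0.044437
  f_II = 0.212723
0.0935983 / 0.0248847 ≈ 3.7613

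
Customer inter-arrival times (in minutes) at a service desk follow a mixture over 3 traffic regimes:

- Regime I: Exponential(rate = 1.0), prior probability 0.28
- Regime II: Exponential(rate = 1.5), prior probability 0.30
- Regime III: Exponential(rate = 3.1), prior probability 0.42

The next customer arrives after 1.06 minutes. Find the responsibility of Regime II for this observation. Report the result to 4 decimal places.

The responsibility of component k is π_k f_k(x) divided by Σ_j π_j f_j(x).
Exponential densities:
  p_I = 1.0·e^(−1.0·1.06) = 1.0·e^(−1.0600) = 0.346456
  p_II = 1.5·e^(−1.5·1.06) = 1.5·e^(−1.5900) = 0.305888
  p_III = 3.1·e^(−3.1·1.06) = 3.1·e^(−3.2860) = 0.11595
Weight by the priors:
  π_I·p_I = 0.28 × 0.346456 = 0.0970076
  π_II·p_II = 0.30 × 0.305888 = 0.0917665
  π_III·p_III = 0.42 × 0.11595 = 0.0486989
Marginal: 0.0970076 + 0.0917665 + 0.0486989 = 0.237473
So the posterior for Regime II is 0.0917665 / 0.237473 ≈ 0.3864.

0.3864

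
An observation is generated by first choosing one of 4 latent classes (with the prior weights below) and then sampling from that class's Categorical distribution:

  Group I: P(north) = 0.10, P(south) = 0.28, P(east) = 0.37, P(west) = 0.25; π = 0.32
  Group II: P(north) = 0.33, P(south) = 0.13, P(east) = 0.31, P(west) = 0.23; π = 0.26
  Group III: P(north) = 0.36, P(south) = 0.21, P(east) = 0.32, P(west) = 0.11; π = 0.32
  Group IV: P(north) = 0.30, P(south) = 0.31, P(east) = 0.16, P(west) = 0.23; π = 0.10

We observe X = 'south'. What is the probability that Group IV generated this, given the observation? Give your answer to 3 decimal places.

0.140

P(component k | x) = π_k·f_k(x) / marginal(x), where marginal(x) = Σ_j π_j·f_j(x).
Categorical probabilities:
  L_I = P(south | comp) = 0.28
  L_II = P(south | comp) = 0.13
  L_III = P(south | comp) = 0.21
  L_IV = P(south | comp) = 0.31
Unnormalised posteriors:
  π_I·L_I = 0.32 × 0.28 = 0.0896
  π_II·L_II = 0.26 × 0.13 = 0.0338
  π_III·L_III = 0.32 × 0.21 = 0.0672
  π_IV·L_IV = 0.10 × 0.31 = 0.031
Normaliser: 0.0896 + 0.0338 + 0.0672 + 0.031 = 0.2216
Responsibility of Group IV: 0.031 / 0.2216 ≈ 0.140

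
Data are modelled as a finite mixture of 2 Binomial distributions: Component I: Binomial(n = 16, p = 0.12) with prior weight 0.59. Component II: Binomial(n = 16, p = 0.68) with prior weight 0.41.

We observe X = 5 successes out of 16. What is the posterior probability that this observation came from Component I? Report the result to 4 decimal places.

Apply Bayes' rule: the posterior for each component is proportional to its prior times its likelihood at x.
Evaluate each component's likelihood at the observed value:
  L_I = C(16,5)·0.12^5·0.88^11 = 4368·2.48832e-05·0.245081 = 0.0266378
  L_II = C(16,5)·0.68^5·0.32^11 = 4368·0.145393·3.60288e-06 = 0.00228811
Unnormalised posteriors:
  π_I·L_I = 0.59 × 0.0266378 = 0.0157163
  π_II·L_II = 0.41 × 0.00228811 = 0.000938125
Evidence: 0.0157163 + 0.000938125 = 0.0166544
Responsibility of Component I: 0.0157163 / 0.0166544 ≈ 0.9437

0.9437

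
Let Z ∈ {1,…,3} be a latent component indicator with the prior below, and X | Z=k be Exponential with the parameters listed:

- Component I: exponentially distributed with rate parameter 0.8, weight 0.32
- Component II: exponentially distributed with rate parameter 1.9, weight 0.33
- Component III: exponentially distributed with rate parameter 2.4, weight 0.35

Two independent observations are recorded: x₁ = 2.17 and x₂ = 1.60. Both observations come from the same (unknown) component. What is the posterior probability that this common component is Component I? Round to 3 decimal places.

The responsibility of component k is π_k f_k(x) divided by Σ_j π_j f_j(x).
Since both observations come from the same component, the likelihood for component k is f_k(x₁)·f_k(x₂).
  p_I = [0.8·e^(−0.8·2.17) = 0.8·e^(−1.7360) = 0.140979] × [0.22243] = 0.031358
  p_II = [1.9·e^(−1.9·2.17) = 1.9·e^(−4.1230) = 0.0307721] × [0.0908863] = 0.00279676
  p_III = [2.4·e^(−2.4·2.17) = 2.4·e^(−5.2080) = 0.0131343] × [0.0515846] = 0.000677526
Multiply by the mixture weights:
  π_I·p_I = 0.32 × 0.031358 = 0.0100345
  π_II·p_II = 0.33 × 0.00279676 = 0.000922932
  π_III·p_III = 0.35 × 0.000677526 = 0.000237134
Normaliser: 0.0100345 + 0.000922932 + 0.000237134 = 0.0111946
P(Component I | x) = 0.0100345 / 0.0111946 ≈ 0.896

0.896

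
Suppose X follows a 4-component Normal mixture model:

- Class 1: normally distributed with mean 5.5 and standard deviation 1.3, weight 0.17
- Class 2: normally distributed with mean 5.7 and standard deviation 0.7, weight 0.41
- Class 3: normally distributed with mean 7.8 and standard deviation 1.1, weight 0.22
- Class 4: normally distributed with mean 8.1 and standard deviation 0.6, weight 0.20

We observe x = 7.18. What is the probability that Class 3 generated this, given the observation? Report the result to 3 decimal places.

By Bayes' theorem, P(k | x) = π_k f_k(x) / Σ_j π_j f_j(x).
Normal densities:
  L_1 = 0.133143
  L_2 = 0.0609705
  L_3 = 0.309409
  L_4 = 0.205221
Weight by the priors:
  π_1·L_1 = 0.17 × 0.133143 = 0.0226343
  π_2·L_2 = 0.41 × 0.0609705 = 0.0249979
  π_3·L_3 = 0.22 × 0.309409 = 0.06807
  π_4·L_4 = 0.20 × 0.205221 = 0.0410442
Marginal: 0.0226343 + 0.0249979 + 0.06807 + 0.0410442 = 0.156746
P(Class 3 | 7.18) = 0.06807 / 0.156746 ≈ 0.434

0.434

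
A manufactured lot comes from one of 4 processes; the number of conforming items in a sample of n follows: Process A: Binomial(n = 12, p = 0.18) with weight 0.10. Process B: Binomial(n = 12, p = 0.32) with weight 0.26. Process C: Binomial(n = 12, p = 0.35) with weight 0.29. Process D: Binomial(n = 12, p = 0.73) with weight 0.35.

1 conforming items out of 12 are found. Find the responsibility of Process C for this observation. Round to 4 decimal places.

0.2159

Posterior ∝ prior × likelihood, so P(k | x) ∝ w_k f_k(x); normalise over all components.
Evaluate each component's likelihood at the observed value:
  f_A = C(12,1)·0.18^1·0.82^11 = 12·0.18·0.112707 = 0.243448
  f_B = C(12,1)·0.32^1·0.68^11 = 12·0.32·0.0143747 = 0.0551988
  f_C = C(12,1)·0.35^1·0.65^11 = 12·0.35·0.00875078 = 0.0367533
  f_D = C(12,1)·0.73^1·0.27^11 = 12·0.73·5.55906e-07 = 4.86974e-06
Prior × likelihood for each component:
  w_A·f_A = 0.10 × 0.243448 = 0.0243448
  w_B·f_B = 0.26 × 0.0551988 = 0.0143517
  w_C·f_C = 0.29 × 0.0367533 = 0.0106585
  w_D·f_D = 0.35 × 4.86974e-06 = 1.70441e-06
Marginal: 0.0243448 + 0.0143517 + 0.0106585 + 1.70441e-06 = 0.0493566
So the posterior for Process C is 0.0106585 / 0.0493566 ≈ 0.2159.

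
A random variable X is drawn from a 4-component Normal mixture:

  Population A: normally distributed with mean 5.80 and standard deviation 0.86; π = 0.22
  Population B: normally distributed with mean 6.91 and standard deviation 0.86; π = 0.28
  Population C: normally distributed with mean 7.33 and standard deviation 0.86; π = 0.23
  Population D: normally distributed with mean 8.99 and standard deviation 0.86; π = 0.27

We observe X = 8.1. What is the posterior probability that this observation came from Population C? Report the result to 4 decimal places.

0.3618

The responsibility of component k is w_k f_k(x) divided by Σ_j w_j f_j(x).
Normal densities:
  f_A = 0.0129796
  f_B = 0.178092
  f_C = 0.310696
  f_D = 0.27155
Weight by the priors:
  w_A·f_A = 0.22 × 0.0129796 = 0.00285552
  w_B·f_B = 0.28 × 0.178092 = 0.0498656
  w_C·f_C = 0.23 × 0.310696 = 0.0714601
  w_D·f_D = 0.27 × 0.27155 = 0.0733186
Marginal: 0.00285552 + 0.0498656 + 0.0714601 + 0.0733186 = 0.1975
P(Population C | the observation) = 0.0714601 / 0.1975 ≈ 0.3618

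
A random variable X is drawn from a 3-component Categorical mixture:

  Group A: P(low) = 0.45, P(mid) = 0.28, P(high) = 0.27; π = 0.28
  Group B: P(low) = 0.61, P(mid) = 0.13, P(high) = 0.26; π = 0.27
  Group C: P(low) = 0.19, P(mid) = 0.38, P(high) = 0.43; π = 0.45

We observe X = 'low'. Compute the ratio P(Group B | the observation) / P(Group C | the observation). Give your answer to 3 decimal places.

Only the two components matter; the odds are (π_i f_i(x)) / (π_j f_j(x)).
Evaluate each component's likelihood at the observed value:
  f_A = P(low | comp) = 0.45
  f_B = P(low | comp) = 0.61
  f_C = P(low | comp) = 0.19
0.1647 / 0.0855 ≈ 1.926

1.926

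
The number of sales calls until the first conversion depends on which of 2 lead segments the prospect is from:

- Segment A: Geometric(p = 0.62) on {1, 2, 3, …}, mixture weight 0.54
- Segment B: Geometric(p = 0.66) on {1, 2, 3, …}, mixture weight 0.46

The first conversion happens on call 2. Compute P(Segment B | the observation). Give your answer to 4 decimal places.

0.4479

Posterior ∝ prior × likelihood, so P(k | x) ∝ π_k f_k(x); normalise over all components.
Geometric probabilities:
  p_A = 0.2356
  p_B = 0.2244
Multiply by the mixture weights:
  π_A·p_A = 0.54 × 0.2356 = 0.127224
  π_B·p_B = 0.46 × 0.2244 = 0.103224
Denominator: 0.127224 + 0.103224 = 0.230448
Responsibility of Segment B: 0.103224 / 0.230448 ≈ 0.4479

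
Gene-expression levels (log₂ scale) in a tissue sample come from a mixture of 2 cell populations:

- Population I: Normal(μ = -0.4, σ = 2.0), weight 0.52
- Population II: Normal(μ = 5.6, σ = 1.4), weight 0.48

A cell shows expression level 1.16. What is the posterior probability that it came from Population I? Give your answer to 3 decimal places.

P(component k | x) = P(Z=k)·f_k(x) / marginal(x), where marginal(x) = Σ_j P(Z=j)·f_j(x).
Component likelihoods at x = 1.16:
  L_I = (1/(2.0·√(2π)))·exp(−(1.16−-0.4)²/(2·2.0²)) = 0.199471·exp(-0.30420) = 0.147153
  L_II = (1/(1.4·√(2π)))·exp(−(1.16−5.6)²/(2·1.4²)) = 0.284959·exp(-5.02898) = 0.00186519
Weight by the priors:
  P(Z=I)·L_I = 0.52 × 0.147153 = 0.0765193
  P(Z=II)·L_II = 0.48 × 0.00186519 = 0.000895293
Denominator: 0.0765193 + 0.000895293 = 0.0774146
P(Population I | data) = 0.0765193 / 0.0774146 ≈ 0.988

0.988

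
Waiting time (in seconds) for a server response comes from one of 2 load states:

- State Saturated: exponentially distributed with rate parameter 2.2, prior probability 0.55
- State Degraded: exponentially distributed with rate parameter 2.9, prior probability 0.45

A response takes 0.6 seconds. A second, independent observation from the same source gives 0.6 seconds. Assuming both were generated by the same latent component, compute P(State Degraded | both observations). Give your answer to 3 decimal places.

0.380

P(component k | x) = P(Z=k)·f_k(x) / marginal(x), where marginal(x) = Σ_j P(Z=j)·f_j(x).
Since both observations come from the same component, the likelihood for component k is f_k(x₁)·f_k(x₂).
  f_Saturated = [2.2·e^(−2.2·0.6) = 2.2·e^(−1.3200) = 0.587698] × [0.587698] = 0.345389
  f_Degraded = [2.9·e^(−2.9·0.6) = 2.9·e^(−1.7400) = 0.509009] × [0.509009] = 0.25909
Unnormalised posteriors:
  P(Z=Saturated)·f_Saturated = 0.55 × 0.345389 = 0.189964
  P(Z=Degraded)·f_Degraded = 0.45 × 0.25909 = 0.116591
Normaliser: 0.189964 + 0.116591 = 0.306554
P(State Degraded | data) ≈ 0.380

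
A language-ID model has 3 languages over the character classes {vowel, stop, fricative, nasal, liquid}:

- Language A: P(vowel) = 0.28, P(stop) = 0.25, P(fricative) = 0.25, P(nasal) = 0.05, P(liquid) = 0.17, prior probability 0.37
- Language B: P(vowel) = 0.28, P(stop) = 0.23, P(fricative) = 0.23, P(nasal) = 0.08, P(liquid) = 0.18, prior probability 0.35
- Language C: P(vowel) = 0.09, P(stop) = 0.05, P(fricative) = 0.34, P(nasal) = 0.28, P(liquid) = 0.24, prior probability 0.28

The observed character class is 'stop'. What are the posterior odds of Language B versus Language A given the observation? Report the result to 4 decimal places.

Posterior odds = (P(Z=i) f_i(x)) / (P(Z=j) f_j(x)); the normalising sum cancels.
Evaluate each component's likelihood at the observed value:
  f_A = 0.25
  f_B = 0.23
  f_C = 0.05
Odds = (0.35/0.37) × (0.23/0.25) = 0.945946 × 0.92 ≈ 0.8703

0.8703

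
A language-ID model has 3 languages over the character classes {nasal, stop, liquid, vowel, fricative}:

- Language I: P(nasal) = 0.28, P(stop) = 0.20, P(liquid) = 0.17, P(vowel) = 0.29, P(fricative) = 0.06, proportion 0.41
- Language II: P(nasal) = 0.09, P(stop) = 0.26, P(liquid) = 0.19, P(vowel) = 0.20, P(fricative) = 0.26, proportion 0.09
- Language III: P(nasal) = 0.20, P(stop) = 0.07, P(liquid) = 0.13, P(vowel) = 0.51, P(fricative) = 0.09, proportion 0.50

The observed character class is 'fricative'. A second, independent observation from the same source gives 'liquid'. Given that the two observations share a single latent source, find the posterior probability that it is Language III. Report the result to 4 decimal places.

P(component k | x) = π_k·f_k(x) / marginal(x), where marginal(x) = Σ_j π_j·f_j(x).
Since both observations come from the same component, the likelihood for component k is f_k(x₁)·f_k(x₂).
  p_I = [P(fricative | comp) = 0.06] × [0.17] = 0.0102
  p_II = [P(fricative | comp) = 0.26] × [0.19] = 0.0494
  p_III = [P(fricative | comp) = 0.09] × [0.13] = 0.0117
Prior × likelihood for each component:
  π_I·p_I = 0.41 × 0.0102 = 0.004182
  π_II·p_II = 0.09 × 0.0494 = 0.004446
  π_III·p_III = 0.50 × 0.0117 = 0.00585
Evidence: 0.004182 + 0.004446 + 0.00585 = 0.014478
So the posterior for Language III is 0.00585 / 0.014478 ≈ 0.4041.

0.4041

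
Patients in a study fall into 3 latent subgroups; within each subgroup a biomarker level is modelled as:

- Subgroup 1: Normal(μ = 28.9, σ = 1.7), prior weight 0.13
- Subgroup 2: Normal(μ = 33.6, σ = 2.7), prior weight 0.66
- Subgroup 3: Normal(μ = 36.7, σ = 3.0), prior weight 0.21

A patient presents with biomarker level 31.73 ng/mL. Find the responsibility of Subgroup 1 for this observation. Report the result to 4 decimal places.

0.0835

By Bayes' theorem, P(k | x) = π_k f_k(x) / Σ_j π_j f_j(x).
Normal densities:
  f_1 = 0.0587074
  f_2 = 0.116248
  f_3 = 0.0337146
Multiply by the mixture weights:
  π_1·f_1 = 0.13 × 0.0587074 = 0.00763196
  π_2·f_2 = 0.66 × 0.116248 = 0.0767234
  π_3·f_3 = 0.21 × 0.0337146 = 0.00708007
Marginal: 0.00763196 + 0.0767234 + 0.00708007 = 0.0914355
Responsibility of Subgroup 1: 0.00763196 / 0.0914355 ≈ 0.0835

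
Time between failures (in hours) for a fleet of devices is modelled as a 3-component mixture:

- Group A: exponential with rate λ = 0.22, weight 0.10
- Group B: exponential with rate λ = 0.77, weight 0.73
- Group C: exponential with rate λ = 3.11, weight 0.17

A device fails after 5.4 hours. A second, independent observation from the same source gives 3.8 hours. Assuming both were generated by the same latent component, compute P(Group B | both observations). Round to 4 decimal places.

By Bayes' theorem, P(k | x) = P(Z=k) f_k(x) / Σ_j P(Z=j) f_j(x).
Since both observations come from the same component, the likelihood for component k is f_k(x₁)·f_k(x₂).
  f_A = [0.22·e^(−0.22·5.4) = 0.22·e^(−1.1880) = 0.0670627] × [0.095357] = 0.00639489
  f_B = [0.77·e^(−0.77·5.4) = 0.77·e^(−4.1580) = 0.0120419] × [0.0412805] = 0.000497095
  f_C = [3.11·e^(−3.11·5.4) = 3.11·e^(−16.7940) = 1.58205e-07] × [2.29228e-05] = 3.62649e-12
Weight by the priors:
  P(Z=A)·f_A = 0.10 × 0.00639489 = 0.000639489
  P(Z=B)·f_B = 0.73 × 0.000497095 = 0.000362879
  P(Z=C)·f_C = 0.17 × 3.62649e-12 = 6.16504e-13
Evidence: 0.000639489 + 0.000362879 + 6.16504e-13 = 0.00100237
Responsibility of Group B: 0.000362879 / 0.00100237 ≈ 0.3620

0.3620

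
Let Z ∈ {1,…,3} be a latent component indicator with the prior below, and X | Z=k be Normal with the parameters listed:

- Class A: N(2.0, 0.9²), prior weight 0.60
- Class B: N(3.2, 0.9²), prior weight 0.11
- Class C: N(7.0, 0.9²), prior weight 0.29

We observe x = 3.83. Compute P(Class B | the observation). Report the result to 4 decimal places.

P(component k | x) = π_k·f_k(x) / marginal(x), where marginal(x) = Σ_j π_j·f_j(x).
Normal densities:
  f_A = (1/(0.9·√(2π)))·exp(−(3.83−2.0)²/(2·0.9²)) = 0.443269·exp(-2.06722) = 0.0560899
  f_B = (1/(0.9·√(2π)))·exp(−(3.83−3.2)²/(2·0.9²)) = 0.443269·exp(-0.24500) = 0.346949
  f_C = (1/(0.9·√(2π)))·exp(−(3.83−7.0)²/(2·0.9²)) = 0.443269·exp(-6.20302) = 0.000896867
Multiply by the mixture weights:
  π_A·f_A = 0.60 × 0.0560899 = 0.0336539
  π_B·f_B = 0.11 × 0.346949 = 0.0381644
  π_C·f_C = 0.29 × 0.000896867 = 0.000260092
Normaliser: 0.0336539 + 0.0381644 + 0.000260092 = 0.0720784
P(Class B | x) ≈ 0.5295

0.5295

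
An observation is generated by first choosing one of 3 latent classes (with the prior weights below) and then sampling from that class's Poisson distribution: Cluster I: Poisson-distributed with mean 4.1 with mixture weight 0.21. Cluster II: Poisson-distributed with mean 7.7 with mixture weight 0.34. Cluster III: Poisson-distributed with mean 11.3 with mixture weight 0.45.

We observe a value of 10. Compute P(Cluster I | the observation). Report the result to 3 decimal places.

0.015

P(component k | x) = w_k·f_k(x) / marginal(x), where marginal(x) = Σ_j w_j·f_j(x).
Component likelihoods at x = 10:
  f_I = e^(−4.1)·4.1^10/10! = 0.00613011
  f_II = e^(−7.7)·7.7^10/10! = 0.0914275
  f_III = e^(−11.3)·11.3^10/10! = 0.115743
Weight by the priors:
  w_I·f_I = 0.21 × 0.00613011 = 0.00128732
  w_II·f_II = 0.34 × 0.0914275 = 0.0310853
  w_III·f_III = 0.45 × 0.115743 = 0.0520842
Marginal: 0.00128732 + 0.0310853 + 0.0520842 = 0.0844569
P(Cluster I | the observation) ≈ 0.015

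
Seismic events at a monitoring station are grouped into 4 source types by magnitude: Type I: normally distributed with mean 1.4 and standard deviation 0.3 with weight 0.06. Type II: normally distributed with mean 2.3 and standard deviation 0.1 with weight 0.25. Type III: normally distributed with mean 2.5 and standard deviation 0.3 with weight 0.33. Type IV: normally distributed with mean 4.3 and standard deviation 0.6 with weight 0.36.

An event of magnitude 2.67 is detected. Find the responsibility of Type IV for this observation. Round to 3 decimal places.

0.016

Apply Bayes' rule: the posterior for each component is proportional to its prior times its likelihood at x.
Evaluate each component's likelihood at the observed value:
  f_I = 0.000170714
  f_II = 0.0042478
  f_III = 1.13256
  f_IV = 0.0166017
Multiply by the mixture weights:
  w_I·f_I = 0.06 × 0.000170714 = 1.02428e-05
  w_II·f_II = 0.25 × 0.0042478 = 0.00106195
  w_III·f_III = 0.33 × 1.13256 = 0.373744
  w_IV·f_IV = 0.36 × 0.0166017 = 0.0059766
Normaliser: 1.02428e-05 + 0.00106195 + 0.373744 + 0.0059766 = 0.380793
P(Type IV | data) = 0.0059766 / 0.380793 ≈ 0.016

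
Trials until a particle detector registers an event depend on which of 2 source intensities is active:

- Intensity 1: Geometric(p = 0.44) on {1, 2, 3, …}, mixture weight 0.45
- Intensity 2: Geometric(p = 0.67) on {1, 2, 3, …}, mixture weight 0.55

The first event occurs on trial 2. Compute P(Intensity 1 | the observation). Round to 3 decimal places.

The responsibility of component k is π_k f_k(x) divided by Σ_j π_j f_j(x).
Geometric probabilities:
  f_1 = 0.44·(1−0.44)^1 = 0.44·0.56 = 0.2464
  f_2 = 0.67·(1−0.67)^1 = 0.67·0.33 = 0.2211
Unnormalised posteriors:
  π_1·f_1 = 0.45 × 0.2464 = 0.11088
  π_2·f_2 = 0.55 × 0.2211 = 0.121605
Marginal: 0.11088 + 0.121605 = 0.232485
P(Intensity 1 | x) ≈ 0.477

0.477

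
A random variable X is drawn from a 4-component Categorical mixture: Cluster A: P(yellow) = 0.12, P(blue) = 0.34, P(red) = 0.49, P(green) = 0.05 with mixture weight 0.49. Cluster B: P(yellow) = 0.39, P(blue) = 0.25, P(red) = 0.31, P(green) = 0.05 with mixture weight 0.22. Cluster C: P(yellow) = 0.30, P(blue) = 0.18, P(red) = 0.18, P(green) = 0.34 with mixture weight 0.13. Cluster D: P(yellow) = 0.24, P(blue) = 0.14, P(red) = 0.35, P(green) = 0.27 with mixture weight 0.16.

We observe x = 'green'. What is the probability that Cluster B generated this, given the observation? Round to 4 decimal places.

Posterior ∝ prior × likelihood, so P(k | x) ∝ π_k f_k(x); normalise over all components.
Categorical probabilities:
  L_A = 0.05
  L_B = 0.05
  L_C = 0.34
  L_D = 0.27
Unnormalised posteriors:
  π_A·L_A = 0.49 × 0.05 = 0.0245
  π_B·L_B = 0.22 × 0.05 = 0.011
  π_C·L_C = 0.13 × 0.34 = 0.0442
  π_D·L_D = 0.16 × 0.27 = 0.0432
Denominator: 0.0245 + 0.011 + 0.0442 + 0.0432 = 0.1229
P(Cluster B | data) ≈ 0.0895

0.0895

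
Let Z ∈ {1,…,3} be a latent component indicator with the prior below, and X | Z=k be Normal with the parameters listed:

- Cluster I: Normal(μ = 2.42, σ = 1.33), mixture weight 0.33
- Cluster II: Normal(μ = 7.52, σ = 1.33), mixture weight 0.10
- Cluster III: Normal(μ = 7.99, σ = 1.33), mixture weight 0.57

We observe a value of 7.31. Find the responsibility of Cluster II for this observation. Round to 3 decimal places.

By Bayes' theorem, P(k | x) = π_k f_k(x) / Σ_j π_j f_j(x).
Evaluate each component's likelihood at the observed value:
  L_I = (1/(1.33·√(2π)))·exp(−(7.31−2.42)²/(2·1.33²)) = 0.299957·exp(-6.75903) = 0.000348056
  L_II = (1/(1.33·√(2π)))·exp(−(7.31−7.52)²/(2·1.33²)) = 0.299957·exp(-0.01247) = 0.296241
  L_III = (1/(1.33·√(2π)))·exp(−(7.31−7.99)²/(2·1.33²)) = 0.299957·exp(-0.13070) = 0.263206
Weight by the priors:
  π_I·L_I = 0.33 × 0.000348056 = 0.000114858
  π_II·L_II = 0.10 × 0.296241 = 0.0296241
  π_III·L_III = 0.57 × 0.263206 = 0.150027
Denominator: 0.000114858 + 0.0296241 + 0.150027 = 0.179766
P(Cluster II | the observation) ≈ 0.165

0.165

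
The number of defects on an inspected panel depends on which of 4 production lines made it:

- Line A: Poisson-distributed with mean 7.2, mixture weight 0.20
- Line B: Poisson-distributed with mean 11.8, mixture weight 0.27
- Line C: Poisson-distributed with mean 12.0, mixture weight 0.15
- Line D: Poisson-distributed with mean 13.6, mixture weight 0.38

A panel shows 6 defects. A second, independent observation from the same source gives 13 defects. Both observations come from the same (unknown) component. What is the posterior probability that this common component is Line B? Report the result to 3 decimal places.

0.371

The responsibility of component k is π_k f_k(x) divided by Σ_j π_j f_j(x).
Since both observations come from the same component, the likelihood for component k is f_k(x₁)·f_k(x₂).
  L_A = [e^(−7.2)·7.2^6/6! = 0.144458] × [0.0167541] = 0.00242027
  L_B = [e^(−11.8)·11.8^6/6! = 0.0281374] × [0.103636] = 0.00291605
  L_C = [e^(−12.0)·12.0^6/6! = 0.0254813] × [0.10557] = 0.00269007
  L_D = [e^(−13.6)·13.6^6/6! = 0.0109017] × [0.108473] = 0.00118254
Multiply by the mixture weights:
  π_A·L_A = 0.20 × 0.00242027 = 0.000484054
  π_B·L_B = 0.27 × 0.00291605 = 0.000787335
  π_C·L_C = 0.15 × 0.00269007 = 0.00040351
  π_D·L_D = 0.38 × 0.00118254 = 0.000449366
Sum: 0.000484054 + 0.000787335 + 0.00040351 + 0.000449366 = 0.00212427
Responsibility of Line B: 0.000787335 / 0.00212427 ≈ 0.371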